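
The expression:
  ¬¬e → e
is always true.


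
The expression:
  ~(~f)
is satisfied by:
  {f: True}


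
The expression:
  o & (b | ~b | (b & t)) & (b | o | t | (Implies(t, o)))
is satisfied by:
  {o: True}


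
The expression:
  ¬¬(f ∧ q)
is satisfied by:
  {f: True, q: True}


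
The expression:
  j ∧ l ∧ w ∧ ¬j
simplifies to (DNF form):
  False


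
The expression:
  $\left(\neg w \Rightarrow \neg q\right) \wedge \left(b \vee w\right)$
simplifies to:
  $w \vee \left(b \wedge \neg q\right)$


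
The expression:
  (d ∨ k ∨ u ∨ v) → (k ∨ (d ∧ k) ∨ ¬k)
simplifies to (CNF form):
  True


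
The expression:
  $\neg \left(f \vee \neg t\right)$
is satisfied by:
  {t: True, f: False}


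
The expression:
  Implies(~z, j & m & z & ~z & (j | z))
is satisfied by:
  {z: True}


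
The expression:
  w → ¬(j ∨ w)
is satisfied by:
  {w: False}


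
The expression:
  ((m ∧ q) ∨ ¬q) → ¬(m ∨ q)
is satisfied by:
  {m: False}


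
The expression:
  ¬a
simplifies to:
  ¬a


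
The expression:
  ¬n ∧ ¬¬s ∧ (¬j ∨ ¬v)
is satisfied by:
  {s: True, n: False, v: False, j: False}
  {j: True, s: True, n: False, v: False}
  {v: True, s: True, n: False, j: False}


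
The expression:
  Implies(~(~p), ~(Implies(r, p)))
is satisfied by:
  {p: False}


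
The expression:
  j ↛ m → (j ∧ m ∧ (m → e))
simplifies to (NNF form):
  m ∨ ¬j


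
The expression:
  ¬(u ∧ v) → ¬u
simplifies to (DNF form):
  v ∨ ¬u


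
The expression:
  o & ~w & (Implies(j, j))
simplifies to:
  o & ~w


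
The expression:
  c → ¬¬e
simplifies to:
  e ∨ ¬c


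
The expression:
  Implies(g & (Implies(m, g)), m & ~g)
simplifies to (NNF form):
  ~g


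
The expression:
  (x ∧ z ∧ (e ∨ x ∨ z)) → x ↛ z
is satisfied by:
  {z: False, x: False}
  {x: True, z: False}
  {z: True, x: False}


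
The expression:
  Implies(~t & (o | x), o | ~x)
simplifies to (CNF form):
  o | t | ~x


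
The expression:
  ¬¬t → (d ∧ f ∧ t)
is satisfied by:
  {d: True, f: True, t: False}
  {d: True, f: False, t: False}
  {f: True, d: False, t: False}
  {d: False, f: False, t: False}
  {d: True, t: True, f: True}


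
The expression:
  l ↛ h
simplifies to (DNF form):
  l ∧ ¬h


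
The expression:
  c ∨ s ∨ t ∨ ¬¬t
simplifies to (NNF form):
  c ∨ s ∨ t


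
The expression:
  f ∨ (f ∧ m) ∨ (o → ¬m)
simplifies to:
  f ∨ ¬m ∨ ¬o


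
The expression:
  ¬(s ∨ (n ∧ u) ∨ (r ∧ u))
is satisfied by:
  {n: False, u: False, s: False, r: False}
  {r: True, n: False, u: False, s: False}
  {n: True, r: False, u: False, s: False}
  {r: True, n: True, u: False, s: False}
  {u: True, r: False, n: False, s: False}


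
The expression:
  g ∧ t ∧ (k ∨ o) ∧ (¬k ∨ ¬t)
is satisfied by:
  {t: True, g: True, o: True, k: False}


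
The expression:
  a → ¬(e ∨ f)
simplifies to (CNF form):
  (¬a ∨ ¬e) ∧ (¬a ∨ ¬f)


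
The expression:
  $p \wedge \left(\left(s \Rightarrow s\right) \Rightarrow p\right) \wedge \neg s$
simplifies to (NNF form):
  $p \wedge \neg s$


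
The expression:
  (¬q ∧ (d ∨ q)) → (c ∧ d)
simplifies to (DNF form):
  c ∨ q ∨ ¬d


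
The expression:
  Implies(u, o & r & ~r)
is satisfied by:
  {u: False}


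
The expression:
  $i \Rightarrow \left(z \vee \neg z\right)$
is always true.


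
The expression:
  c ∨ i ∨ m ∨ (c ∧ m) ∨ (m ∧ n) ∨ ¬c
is always true.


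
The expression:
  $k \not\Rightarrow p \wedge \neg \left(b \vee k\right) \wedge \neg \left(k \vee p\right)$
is never true.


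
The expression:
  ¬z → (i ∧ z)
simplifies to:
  z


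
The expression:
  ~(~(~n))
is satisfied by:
  {n: False}


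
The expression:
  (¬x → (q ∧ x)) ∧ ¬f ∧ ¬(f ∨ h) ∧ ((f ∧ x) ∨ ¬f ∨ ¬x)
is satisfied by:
  {x: True, h: False, f: False}


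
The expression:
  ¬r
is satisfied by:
  {r: False}


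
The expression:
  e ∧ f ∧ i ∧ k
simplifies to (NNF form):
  e ∧ f ∧ i ∧ k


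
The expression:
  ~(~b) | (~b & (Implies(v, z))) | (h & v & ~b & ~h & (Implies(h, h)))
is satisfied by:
  {b: True, z: True, v: False}
  {b: True, v: False, z: False}
  {z: True, v: False, b: False}
  {z: False, v: False, b: False}
  {b: True, z: True, v: True}
  {b: True, v: True, z: False}
  {z: True, v: True, b: False}


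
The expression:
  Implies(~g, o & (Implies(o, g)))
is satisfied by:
  {g: True}


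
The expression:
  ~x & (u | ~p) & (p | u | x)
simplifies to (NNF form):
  u & ~x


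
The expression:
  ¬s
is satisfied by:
  {s: False}


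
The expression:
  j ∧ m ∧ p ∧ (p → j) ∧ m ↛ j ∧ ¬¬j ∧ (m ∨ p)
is never true.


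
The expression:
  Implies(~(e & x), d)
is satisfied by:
  {d: True, e: True, x: True}
  {d: True, e: True, x: False}
  {d: True, x: True, e: False}
  {d: True, x: False, e: False}
  {e: True, x: True, d: False}


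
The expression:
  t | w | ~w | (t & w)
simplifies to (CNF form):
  True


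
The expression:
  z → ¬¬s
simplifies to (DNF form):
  s ∨ ¬z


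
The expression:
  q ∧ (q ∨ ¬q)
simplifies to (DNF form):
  q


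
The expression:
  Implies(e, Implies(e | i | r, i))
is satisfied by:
  {i: True, e: False}
  {e: False, i: False}
  {e: True, i: True}


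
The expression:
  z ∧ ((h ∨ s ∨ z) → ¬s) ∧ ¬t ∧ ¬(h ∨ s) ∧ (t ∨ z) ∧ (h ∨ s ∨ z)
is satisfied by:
  {z: True, h: False, t: False, s: False}


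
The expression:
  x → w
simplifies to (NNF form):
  w ∨ ¬x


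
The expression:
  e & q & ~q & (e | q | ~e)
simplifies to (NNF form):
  False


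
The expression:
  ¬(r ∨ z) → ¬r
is always true.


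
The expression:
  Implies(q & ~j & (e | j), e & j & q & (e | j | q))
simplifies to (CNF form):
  j | ~e | ~q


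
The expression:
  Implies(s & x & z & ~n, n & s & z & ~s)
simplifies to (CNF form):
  n | ~s | ~x | ~z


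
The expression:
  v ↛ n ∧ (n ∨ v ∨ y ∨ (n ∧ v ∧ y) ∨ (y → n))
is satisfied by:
  {v: True, n: False}


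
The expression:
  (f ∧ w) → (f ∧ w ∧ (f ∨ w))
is always true.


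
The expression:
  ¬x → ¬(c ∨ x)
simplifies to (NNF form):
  x ∨ ¬c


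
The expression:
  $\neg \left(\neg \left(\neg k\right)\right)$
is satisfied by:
  {k: False}


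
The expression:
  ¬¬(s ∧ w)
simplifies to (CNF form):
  s ∧ w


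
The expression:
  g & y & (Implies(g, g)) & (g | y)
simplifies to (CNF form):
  g & y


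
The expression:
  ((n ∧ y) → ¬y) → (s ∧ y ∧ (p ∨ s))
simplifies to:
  y ∧ (n ∨ s)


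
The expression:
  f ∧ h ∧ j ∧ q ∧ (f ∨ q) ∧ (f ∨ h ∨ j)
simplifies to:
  f ∧ h ∧ j ∧ q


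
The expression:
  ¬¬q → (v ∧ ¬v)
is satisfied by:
  {q: False}


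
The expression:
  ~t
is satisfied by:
  {t: False}


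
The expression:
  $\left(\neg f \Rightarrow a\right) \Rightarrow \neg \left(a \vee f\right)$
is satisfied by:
  {f: False, a: False}


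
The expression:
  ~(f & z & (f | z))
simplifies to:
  ~f | ~z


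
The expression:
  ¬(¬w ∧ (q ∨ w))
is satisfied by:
  {w: True, q: False}
  {q: False, w: False}
  {q: True, w: True}


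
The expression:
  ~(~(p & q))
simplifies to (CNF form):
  p & q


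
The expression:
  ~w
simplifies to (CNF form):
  ~w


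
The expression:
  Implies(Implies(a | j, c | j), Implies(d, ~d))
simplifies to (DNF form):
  ~d | (a & ~c & ~j)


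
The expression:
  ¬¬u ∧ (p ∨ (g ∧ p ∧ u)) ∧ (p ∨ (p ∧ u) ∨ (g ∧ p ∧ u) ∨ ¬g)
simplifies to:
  p ∧ u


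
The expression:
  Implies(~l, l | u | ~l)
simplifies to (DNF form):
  True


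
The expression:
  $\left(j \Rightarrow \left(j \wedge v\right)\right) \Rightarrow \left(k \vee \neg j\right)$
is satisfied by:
  {k: True, v: False, j: False}
  {v: False, j: False, k: False}
  {j: True, k: True, v: False}
  {j: True, v: False, k: False}
  {k: True, v: True, j: False}
  {v: True, k: False, j: False}
  {j: True, v: True, k: True}


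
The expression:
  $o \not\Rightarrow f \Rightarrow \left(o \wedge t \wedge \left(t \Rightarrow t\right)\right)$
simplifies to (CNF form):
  $f \vee t \vee \neg o$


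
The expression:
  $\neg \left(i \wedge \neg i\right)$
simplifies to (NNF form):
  $\text{True}$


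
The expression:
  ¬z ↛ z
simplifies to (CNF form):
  True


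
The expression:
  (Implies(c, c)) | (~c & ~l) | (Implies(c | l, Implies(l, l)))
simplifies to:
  True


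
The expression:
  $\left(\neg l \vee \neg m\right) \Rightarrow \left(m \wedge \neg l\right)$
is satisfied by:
  {m: True}


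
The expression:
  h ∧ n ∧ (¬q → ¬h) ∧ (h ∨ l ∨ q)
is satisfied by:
  {h: True, q: True, n: True}


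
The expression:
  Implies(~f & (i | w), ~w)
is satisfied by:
  {f: True, w: False}
  {w: False, f: False}
  {w: True, f: True}


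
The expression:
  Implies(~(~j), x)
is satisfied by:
  {x: True, j: False}
  {j: False, x: False}
  {j: True, x: True}


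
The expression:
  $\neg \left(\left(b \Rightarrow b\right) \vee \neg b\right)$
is never true.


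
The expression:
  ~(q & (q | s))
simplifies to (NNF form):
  ~q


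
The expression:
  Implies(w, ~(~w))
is always true.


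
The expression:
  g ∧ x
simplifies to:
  g ∧ x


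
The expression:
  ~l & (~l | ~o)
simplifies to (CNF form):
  ~l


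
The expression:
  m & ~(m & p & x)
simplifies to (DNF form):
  (m & ~p) | (m & ~x)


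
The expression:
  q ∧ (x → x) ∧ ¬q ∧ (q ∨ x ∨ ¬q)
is never true.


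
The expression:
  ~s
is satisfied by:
  {s: False}


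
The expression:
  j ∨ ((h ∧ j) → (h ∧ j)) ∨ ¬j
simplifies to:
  True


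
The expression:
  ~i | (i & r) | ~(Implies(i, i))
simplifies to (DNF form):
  r | ~i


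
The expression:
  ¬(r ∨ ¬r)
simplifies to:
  False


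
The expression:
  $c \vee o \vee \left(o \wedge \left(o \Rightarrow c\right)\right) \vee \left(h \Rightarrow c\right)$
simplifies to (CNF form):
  $c \vee o \vee \neg h$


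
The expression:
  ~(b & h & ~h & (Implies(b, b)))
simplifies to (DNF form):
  True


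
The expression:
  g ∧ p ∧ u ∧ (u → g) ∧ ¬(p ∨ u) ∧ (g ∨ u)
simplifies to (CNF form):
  False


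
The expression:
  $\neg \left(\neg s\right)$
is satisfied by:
  {s: True}


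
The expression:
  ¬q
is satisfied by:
  {q: False}


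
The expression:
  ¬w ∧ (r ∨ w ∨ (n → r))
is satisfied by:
  {r: True, n: False, w: False}
  {n: False, w: False, r: False}
  {r: True, n: True, w: False}


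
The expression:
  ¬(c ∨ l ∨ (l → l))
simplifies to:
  False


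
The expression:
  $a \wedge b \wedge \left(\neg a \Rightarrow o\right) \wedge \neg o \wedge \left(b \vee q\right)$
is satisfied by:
  {a: True, b: True, o: False}


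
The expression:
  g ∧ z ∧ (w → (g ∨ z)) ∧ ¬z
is never true.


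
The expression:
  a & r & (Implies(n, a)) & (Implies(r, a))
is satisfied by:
  {r: True, a: True}


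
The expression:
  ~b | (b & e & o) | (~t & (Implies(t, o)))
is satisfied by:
  {o: True, e: True, t: False, b: False}
  {o: True, e: False, t: False, b: False}
  {e: True, o: False, t: False, b: False}
  {o: False, e: False, t: False, b: False}
  {b: True, o: True, e: True, t: False}
  {b: True, o: True, e: False, t: False}
  {b: True, e: True, o: False, t: False}
  {b: True, e: False, o: False, t: False}
  {o: True, t: True, e: True, b: False}
  {o: True, t: True, e: False, b: False}
  {t: True, e: True, o: False, b: False}
  {t: True, o: False, e: False, b: False}
  {b: True, o: True, t: True, e: True}


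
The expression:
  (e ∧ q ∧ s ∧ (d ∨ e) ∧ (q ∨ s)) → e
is always true.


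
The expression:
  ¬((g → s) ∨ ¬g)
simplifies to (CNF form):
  g ∧ ¬s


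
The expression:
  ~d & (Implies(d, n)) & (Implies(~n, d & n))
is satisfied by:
  {n: True, d: False}


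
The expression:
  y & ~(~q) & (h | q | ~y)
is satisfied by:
  {y: True, q: True}


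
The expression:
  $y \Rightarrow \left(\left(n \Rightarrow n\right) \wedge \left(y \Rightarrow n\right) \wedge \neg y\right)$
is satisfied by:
  {y: False}


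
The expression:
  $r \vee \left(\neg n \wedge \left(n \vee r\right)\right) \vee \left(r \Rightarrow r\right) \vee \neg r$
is always true.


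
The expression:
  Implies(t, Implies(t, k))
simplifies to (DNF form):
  k | ~t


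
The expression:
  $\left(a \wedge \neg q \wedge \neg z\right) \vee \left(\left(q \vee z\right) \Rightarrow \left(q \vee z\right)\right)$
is always true.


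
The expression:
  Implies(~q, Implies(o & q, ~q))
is always true.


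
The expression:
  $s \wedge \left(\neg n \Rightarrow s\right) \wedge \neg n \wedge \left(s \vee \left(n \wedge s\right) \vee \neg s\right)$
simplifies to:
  $s \wedge \neg n$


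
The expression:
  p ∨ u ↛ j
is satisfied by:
  {u: True, p: True, j: False}
  {p: True, j: False, u: False}
  {u: True, p: True, j: True}
  {p: True, j: True, u: False}
  {u: True, j: False, p: False}


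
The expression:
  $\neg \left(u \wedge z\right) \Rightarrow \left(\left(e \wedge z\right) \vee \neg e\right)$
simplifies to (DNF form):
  $z \vee \neg e$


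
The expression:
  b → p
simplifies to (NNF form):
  p ∨ ¬b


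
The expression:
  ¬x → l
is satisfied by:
  {x: True, l: True}
  {x: True, l: False}
  {l: True, x: False}


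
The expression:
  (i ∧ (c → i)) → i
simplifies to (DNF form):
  True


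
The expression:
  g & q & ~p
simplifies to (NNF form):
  g & q & ~p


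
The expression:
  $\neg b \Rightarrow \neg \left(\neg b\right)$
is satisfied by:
  {b: True}


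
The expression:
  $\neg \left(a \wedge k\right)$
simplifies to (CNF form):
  $\neg a \vee \neg k$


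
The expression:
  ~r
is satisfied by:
  {r: False}


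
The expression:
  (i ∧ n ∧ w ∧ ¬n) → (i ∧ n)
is always true.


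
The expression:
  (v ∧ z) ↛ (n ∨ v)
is never true.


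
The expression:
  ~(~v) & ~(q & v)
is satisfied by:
  {v: True, q: False}


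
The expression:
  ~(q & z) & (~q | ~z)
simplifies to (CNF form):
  ~q | ~z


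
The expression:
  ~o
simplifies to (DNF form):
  ~o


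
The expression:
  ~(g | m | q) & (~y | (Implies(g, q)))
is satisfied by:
  {q: False, g: False, m: False}


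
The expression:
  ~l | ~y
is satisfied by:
  {l: False, y: False}
  {y: True, l: False}
  {l: True, y: False}


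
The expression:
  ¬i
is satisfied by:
  {i: False}


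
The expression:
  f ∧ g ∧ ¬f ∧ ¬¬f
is never true.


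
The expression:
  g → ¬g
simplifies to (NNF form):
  ¬g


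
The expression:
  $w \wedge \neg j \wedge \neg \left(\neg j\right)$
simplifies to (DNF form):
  $\text{False}$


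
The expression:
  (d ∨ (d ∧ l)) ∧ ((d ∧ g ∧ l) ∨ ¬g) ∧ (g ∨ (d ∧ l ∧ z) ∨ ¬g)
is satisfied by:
  {d: True, l: True, g: False}
  {d: True, g: False, l: False}
  {d: True, l: True, g: True}


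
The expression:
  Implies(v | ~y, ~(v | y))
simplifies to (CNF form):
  ~v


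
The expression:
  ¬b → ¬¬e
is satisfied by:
  {b: True, e: True}
  {b: True, e: False}
  {e: True, b: False}


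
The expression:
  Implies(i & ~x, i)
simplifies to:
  True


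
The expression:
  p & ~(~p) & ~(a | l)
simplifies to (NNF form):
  p & ~a & ~l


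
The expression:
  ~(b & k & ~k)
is always true.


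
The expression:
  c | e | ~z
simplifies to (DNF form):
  c | e | ~z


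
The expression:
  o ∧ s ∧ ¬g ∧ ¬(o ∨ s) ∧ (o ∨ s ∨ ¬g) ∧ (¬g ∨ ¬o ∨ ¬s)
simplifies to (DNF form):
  False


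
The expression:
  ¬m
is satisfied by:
  {m: False}


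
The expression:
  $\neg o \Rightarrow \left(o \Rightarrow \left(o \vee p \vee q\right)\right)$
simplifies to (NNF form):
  $\text{True}$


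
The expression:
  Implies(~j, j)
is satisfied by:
  {j: True}


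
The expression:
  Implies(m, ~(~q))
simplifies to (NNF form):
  q | ~m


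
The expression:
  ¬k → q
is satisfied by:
  {k: True, q: True}
  {k: True, q: False}
  {q: True, k: False}


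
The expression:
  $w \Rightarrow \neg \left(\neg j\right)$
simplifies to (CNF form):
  $j \vee \neg w$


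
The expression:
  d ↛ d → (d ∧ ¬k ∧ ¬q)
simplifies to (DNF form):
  True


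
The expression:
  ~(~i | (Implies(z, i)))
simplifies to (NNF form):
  False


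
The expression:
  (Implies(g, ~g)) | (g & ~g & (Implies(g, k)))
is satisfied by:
  {g: False}


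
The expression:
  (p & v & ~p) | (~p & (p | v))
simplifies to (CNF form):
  v & ~p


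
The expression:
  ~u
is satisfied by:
  {u: False}


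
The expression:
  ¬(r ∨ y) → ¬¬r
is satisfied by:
  {r: True, y: True}
  {r: True, y: False}
  {y: True, r: False}


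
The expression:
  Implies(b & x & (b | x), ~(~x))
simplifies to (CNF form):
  True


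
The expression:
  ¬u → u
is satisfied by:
  {u: True}


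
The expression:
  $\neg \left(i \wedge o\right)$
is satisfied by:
  {o: False, i: False}
  {i: True, o: False}
  {o: True, i: False}


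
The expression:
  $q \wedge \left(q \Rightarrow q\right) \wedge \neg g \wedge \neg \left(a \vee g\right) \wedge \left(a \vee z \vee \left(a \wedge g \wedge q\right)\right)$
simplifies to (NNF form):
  $q \wedge z \wedge \neg a \wedge \neg g$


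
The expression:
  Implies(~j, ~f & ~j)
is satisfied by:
  {j: True, f: False}
  {f: False, j: False}
  {f: True, j: True}


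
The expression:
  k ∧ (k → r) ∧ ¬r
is never true.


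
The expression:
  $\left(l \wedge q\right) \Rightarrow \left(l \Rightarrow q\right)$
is always true.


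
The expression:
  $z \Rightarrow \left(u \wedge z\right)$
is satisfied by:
  {u: True, z: False}
  {z: False, u: False}
  {z: True, u: True}


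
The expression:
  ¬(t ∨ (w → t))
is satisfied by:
  {w: True, t: False}


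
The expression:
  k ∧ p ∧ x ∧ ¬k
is never true.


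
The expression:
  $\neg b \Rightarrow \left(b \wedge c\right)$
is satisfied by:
  {b: True}


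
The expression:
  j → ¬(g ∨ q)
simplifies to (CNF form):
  (¬g ∨ ¬j) ∧ (¬j ∨ ¬q)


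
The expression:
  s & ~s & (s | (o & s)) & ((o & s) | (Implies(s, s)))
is never true.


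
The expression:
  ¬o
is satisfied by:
  {o: False}


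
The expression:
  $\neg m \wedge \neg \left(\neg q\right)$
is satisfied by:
  {q: True, m: False}


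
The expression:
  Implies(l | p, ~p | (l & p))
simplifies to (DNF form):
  l | ~p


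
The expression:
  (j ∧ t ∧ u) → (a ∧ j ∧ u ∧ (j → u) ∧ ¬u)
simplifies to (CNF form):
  ¬j ∨ ¬t ∨ ¬u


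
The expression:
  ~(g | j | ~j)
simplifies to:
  False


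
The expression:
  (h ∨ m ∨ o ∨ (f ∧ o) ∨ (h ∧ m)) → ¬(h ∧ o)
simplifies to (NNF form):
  ¬h ∨ ¬o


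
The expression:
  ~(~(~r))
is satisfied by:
  {r: False}


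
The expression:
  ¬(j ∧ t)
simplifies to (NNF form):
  ¬j ∨ ¬t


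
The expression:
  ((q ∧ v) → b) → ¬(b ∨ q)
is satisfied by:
  {v: True, b: False, q: False}
  {v: False, b: False, q: False}
  {q: True, v: True, b: False}


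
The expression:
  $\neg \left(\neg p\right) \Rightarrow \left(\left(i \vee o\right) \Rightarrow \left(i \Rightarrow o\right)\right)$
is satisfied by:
  {o: True, p: False, i: False}
  {p: False, i: False, o: False}
  {i: True, o: True, p: False}
  {i: True, p: False, o: False}
  {o: True, p: True, i: False}
  {p: True, o: False, i: False}
  {i: True, p: True, o: True}


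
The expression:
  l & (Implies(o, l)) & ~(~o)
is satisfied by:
  {o: True, l: True}


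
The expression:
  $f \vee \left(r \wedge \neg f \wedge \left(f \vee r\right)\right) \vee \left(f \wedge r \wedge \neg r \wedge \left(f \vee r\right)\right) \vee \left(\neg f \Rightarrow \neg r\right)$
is always true.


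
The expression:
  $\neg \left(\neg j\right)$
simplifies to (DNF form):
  $j$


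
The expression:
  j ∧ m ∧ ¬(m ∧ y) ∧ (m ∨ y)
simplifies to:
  j ∧ m ∧ ¬y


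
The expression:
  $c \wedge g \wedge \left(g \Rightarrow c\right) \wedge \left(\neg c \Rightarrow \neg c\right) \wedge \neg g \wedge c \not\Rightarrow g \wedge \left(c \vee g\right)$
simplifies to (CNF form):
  $\text{False}$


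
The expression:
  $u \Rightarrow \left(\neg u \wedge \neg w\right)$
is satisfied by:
  {u: False}


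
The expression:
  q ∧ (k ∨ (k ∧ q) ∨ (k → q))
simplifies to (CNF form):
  q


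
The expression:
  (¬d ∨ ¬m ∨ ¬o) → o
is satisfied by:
  {o: True}


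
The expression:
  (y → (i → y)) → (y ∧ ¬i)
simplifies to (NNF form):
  y ∧ ¬i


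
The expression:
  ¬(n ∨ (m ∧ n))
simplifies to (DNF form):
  ¬n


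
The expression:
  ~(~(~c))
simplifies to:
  ~c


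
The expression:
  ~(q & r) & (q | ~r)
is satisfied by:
  {r: False}


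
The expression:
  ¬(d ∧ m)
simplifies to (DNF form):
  ¬d ∨ ¬m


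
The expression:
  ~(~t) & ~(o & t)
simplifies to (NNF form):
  t & ~o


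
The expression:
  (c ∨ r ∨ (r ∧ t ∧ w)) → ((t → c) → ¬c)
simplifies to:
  ¬c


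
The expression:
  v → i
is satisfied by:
  {i: True, v: False}
  {v: False, i: False}
  {v: True, i: True}


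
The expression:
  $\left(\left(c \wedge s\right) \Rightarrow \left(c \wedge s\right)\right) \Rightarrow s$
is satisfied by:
  {s: True}


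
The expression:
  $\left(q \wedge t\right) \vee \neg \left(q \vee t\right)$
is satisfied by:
  {t: False, q: False}
  {q: True, t: True}


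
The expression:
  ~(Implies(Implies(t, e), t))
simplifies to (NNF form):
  ~t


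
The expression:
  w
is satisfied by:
  {w: True}


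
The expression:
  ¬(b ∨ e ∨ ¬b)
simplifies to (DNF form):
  False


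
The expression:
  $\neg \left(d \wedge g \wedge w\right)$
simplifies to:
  $\neg d \vee \neg g \vee \neg w$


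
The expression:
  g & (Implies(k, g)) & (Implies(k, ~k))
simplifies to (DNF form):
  g & ~k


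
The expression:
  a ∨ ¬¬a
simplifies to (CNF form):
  a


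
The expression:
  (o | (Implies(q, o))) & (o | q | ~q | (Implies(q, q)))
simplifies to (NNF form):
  o | ~q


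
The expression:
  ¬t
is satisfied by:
  {t: False}


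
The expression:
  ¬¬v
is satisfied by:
  {v: True}


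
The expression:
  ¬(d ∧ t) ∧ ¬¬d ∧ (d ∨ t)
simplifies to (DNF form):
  d ∧ ¬t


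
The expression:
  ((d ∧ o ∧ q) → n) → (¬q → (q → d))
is always true.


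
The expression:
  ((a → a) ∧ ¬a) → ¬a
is always true.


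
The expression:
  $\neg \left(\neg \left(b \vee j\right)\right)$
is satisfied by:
  {b: True, j: True}
  {b: True, j: False}
  {j: True, b: False}


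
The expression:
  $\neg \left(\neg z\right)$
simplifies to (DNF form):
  $z$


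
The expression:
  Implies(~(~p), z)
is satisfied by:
  {z: True, p: False}
  {p: False, z: False}
  {p: True, z: True}


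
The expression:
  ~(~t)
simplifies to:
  t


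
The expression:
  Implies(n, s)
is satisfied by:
  {s: True, n: False}
  {n: False, s: False}
  {n: True, s: True}


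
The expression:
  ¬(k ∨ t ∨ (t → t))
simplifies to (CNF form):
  False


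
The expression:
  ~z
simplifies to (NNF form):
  ~z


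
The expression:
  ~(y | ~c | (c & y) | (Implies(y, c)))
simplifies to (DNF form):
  False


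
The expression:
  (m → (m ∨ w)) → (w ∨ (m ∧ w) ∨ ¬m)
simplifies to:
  w ∨ ¬m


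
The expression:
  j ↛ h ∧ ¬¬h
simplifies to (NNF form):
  False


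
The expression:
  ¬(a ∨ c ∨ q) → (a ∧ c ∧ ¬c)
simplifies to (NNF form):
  a ∨ c ∨ q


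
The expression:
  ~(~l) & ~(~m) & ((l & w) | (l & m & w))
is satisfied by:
  {m: True, w: True, l: True}


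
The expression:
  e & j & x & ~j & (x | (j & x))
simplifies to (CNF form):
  False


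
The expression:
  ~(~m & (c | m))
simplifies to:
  m | ~c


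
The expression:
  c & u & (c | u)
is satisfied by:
  {c: True, u: True}


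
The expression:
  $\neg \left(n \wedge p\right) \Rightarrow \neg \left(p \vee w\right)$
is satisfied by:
  {n: True, p: False, w: False}
  {p: False, w: False, n: False}
  {n: True, p: True, w: False}
  {n: True, w: True, p: True}


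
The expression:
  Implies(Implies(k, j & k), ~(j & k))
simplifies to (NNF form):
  ~j | ~k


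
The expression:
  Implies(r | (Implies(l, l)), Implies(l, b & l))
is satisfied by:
  {b: True, l: False}
  {l: False, b: False}
  {l: True, b: True}


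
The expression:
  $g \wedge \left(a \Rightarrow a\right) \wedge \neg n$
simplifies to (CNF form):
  $g \wedge \neg n$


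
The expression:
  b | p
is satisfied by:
  {b: True, p: True}
  {b: True, p: False}
  {p: True, b: False}


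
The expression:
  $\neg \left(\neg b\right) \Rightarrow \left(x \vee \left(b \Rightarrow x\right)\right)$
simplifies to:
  $x \vee \neg b$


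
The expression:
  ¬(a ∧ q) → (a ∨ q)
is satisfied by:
  {a: True, q: True}
  {a: True, q: False}
  {q: True, a: False}


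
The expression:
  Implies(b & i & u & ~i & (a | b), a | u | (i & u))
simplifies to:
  True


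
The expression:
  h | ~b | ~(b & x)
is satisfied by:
  {h: True, x: False, b: False}
  {h: False, x: False, b: False}
  {b: True, h: True, x: False}
  {b: True, h: False, x: False}
  {x: True, h: True, b: False}
  {x: True, h: False, b: False}
  {x: True, b: True, h: True}


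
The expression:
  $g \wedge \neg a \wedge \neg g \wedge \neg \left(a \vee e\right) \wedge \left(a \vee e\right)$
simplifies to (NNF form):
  $\text{False}$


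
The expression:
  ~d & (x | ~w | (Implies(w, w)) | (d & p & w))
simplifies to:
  ~d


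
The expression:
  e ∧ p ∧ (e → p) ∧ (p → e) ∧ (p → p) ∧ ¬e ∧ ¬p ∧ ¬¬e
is never true.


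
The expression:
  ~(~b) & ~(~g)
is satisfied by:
  {b: True, g: True}


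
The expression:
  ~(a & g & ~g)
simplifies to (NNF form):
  True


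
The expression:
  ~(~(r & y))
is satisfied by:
  {r: True, y: True}


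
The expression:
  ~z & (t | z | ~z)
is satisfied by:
  {z: False}


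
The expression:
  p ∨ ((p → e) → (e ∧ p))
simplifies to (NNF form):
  p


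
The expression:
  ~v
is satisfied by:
  {v: False}


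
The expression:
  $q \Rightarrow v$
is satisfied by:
  {v: True, q: False}
  {q: False, v: False}
  {q: True, v: True}


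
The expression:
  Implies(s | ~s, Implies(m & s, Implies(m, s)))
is always true.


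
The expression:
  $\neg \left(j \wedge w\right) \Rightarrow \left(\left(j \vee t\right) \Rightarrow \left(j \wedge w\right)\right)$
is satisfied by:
  {w: True, j: False, t: False}
  {w: False, j: False, t: False}
  {j: True, w: True, t: False}
  {t: True, j: True, w: True}


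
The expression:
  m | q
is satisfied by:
  {q: True, m: True}
  {q: True, m: False}
  {m: True, q: False}


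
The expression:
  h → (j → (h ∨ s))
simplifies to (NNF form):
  True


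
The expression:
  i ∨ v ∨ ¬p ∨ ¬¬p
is always true.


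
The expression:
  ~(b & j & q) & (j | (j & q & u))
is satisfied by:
  {j: True, q: False, b: False}
  {j: True, b: True, q: False}
  {j: True, q: True, b: False}


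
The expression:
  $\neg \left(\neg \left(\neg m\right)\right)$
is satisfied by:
  {m: False}


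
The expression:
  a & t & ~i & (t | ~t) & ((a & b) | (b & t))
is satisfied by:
  {t: True, a: True, b: True, i: False}


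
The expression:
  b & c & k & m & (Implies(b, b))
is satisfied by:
  {c: True, m: True, b: True, k: True}


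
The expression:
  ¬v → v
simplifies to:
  v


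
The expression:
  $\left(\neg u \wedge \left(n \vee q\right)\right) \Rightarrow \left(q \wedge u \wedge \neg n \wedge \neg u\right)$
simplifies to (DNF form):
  $u \vee \left(\neg n \wedge \neg q\right)$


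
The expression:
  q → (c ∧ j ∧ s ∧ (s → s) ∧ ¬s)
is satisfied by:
  {q: False}


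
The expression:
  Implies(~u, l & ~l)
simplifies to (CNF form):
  u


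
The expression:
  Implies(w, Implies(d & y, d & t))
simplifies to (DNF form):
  t | ~d | ~w | ~y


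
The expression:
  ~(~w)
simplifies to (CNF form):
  w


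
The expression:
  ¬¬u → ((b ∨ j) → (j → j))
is always true.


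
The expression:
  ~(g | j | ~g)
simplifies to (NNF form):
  False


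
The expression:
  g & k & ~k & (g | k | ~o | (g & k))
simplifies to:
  False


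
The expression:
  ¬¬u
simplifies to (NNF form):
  u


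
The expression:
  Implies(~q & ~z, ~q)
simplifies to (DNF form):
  True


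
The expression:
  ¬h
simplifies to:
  ¬h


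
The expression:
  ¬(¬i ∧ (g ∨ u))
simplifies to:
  i ∨ (¬g ∧ ¬u)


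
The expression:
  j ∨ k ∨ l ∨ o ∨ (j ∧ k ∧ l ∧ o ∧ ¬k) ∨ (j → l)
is always true.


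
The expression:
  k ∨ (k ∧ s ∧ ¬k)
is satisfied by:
  {k: True}


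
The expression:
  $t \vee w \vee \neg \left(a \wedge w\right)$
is always true.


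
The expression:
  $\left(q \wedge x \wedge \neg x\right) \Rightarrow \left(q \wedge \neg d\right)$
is always true.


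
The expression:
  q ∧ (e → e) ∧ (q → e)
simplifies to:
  e ∧ q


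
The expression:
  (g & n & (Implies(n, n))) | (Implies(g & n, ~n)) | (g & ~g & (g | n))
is always true.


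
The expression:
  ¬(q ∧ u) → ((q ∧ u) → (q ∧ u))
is always true.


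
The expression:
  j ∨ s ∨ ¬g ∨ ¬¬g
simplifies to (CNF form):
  True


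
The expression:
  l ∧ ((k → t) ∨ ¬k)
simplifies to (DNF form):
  (l ∧ t) ∨ (l ∧ ¬k)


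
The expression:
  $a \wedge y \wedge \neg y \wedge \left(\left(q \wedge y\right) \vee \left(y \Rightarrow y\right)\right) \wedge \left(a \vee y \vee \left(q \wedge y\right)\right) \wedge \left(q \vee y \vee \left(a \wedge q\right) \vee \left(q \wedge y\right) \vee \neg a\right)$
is never true.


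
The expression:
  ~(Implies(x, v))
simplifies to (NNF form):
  x & ~v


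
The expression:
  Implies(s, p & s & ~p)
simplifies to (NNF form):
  ~s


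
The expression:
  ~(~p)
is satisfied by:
  {p: True}


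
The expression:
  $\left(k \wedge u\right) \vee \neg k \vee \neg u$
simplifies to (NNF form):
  $\text{True}$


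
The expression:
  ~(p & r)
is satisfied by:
  {p: False, r: False}
  {r: True, p: False}
  {p: True, r: False}


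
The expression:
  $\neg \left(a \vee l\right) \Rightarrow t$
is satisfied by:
  {a: True, t: True, l: True}
  {a: True, t: True, l: False}
  {a: True, l: True, t: False}
  {a: True, l: False, t: False}
  {t: True, l: True, a: False}
  {t: True, l: False, a: False}
  {l: True, t: False, a: False}


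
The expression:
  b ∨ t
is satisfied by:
  {b: True, t: True}
  {b: True, t: False}
  {t: True, b: False}


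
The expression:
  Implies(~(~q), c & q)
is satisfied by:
  {c: True, q: False}
  {q: False, c: False}
  {q: True, c: True}


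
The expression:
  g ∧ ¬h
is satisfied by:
  {g: True, h: False}


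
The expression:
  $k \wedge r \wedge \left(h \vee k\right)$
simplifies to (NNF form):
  $k \wedge r$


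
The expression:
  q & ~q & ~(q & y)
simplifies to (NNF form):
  False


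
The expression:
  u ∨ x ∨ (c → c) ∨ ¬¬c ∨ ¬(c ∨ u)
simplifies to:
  True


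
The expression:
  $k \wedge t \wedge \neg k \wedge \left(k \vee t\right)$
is never true.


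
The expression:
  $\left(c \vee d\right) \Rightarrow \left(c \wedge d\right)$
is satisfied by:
  {c: False, d: False}
  {d: True, c: True}


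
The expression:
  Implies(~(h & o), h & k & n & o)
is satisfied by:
  {h: True, o: True}


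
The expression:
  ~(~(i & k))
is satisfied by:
  {i: True, k: True}


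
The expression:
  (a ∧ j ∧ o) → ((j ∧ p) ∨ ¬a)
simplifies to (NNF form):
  p ∨ ¬a ∨ ¬j ∨ ¬o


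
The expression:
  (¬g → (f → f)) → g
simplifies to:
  g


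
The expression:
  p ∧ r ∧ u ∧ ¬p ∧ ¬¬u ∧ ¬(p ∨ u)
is never true.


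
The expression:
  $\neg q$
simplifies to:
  $\neg q$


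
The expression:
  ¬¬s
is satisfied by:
  {s: True}


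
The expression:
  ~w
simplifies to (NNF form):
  ~w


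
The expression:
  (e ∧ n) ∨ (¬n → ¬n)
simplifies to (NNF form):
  True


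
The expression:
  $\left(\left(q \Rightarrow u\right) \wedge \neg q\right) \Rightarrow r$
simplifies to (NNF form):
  $q \vee r$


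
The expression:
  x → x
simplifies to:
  True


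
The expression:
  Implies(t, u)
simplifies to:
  u | ~t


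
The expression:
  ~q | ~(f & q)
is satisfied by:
  {q: False, f: False}
  {f: True, q: False}
  {q: True, f: False}


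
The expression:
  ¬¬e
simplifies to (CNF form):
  e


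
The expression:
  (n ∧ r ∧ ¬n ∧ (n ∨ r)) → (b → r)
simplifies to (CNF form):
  True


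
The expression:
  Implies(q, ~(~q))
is always true.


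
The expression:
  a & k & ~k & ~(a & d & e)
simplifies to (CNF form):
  False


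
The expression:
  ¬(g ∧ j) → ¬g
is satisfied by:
  {j: True, g: False}
  {g: False, j: False}
  {g: True, j: True}


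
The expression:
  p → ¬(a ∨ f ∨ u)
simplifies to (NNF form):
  (¬a ∧ ¬f ∧ ¬u) ∨ ¬p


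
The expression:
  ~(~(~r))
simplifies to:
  ~r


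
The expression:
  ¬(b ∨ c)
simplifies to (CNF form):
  ¬b ∧ ¬c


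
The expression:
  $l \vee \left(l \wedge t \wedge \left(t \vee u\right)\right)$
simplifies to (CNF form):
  $l$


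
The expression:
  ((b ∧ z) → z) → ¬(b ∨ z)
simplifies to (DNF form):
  ¬b ∧ ¬z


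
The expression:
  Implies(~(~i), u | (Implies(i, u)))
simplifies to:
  u | ~i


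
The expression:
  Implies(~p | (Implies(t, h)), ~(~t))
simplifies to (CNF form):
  t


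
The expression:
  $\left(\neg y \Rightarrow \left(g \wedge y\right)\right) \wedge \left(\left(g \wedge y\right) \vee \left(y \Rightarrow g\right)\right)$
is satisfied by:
  {g: True, y: True}


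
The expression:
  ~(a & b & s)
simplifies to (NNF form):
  ~a | ~b | ~s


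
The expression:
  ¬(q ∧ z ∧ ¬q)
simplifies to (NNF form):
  True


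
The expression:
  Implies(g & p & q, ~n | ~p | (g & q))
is always true.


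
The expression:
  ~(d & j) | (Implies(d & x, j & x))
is always true.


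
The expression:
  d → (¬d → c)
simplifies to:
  True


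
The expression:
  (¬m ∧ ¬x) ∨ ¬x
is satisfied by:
  {x: False}


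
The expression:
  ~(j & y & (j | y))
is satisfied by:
  {y: False, j: False}
  {j: True, y: False}
  {y: True, j: False}


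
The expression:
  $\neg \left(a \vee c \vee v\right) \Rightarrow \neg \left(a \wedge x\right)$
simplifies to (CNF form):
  $\text{True}$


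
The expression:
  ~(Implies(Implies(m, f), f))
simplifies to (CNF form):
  ~f & ~m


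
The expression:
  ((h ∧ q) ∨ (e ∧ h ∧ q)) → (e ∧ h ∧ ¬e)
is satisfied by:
  {h: False, q: False}
  {q: True, h: False}
  {h: True, q: False}


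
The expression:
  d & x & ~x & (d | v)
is never true.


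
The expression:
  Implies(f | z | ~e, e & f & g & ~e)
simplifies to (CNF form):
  e & ~f & ~z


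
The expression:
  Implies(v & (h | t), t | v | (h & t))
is always true.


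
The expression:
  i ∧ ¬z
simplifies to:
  i ∧ ¬z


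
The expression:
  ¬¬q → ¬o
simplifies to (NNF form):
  ¬o ∨ ¬q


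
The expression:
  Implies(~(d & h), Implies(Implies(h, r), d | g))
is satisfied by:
  {d: True, g: True, h: True, r: False}
  {d: True, g: True, r: False, h: False}
  {d: True, g: True, h: True, r: True}
  {d: True, g: True, r: True, h: False}
  {d: True, h: True, r: False, g: False}
  {d: True, r: False, h: False, g: False}
  {d: True, h: True, r: True, g: False}
  {d: True, r: True, h: False, g: False}
  {h: True, g: True, r: False, d: False}
  {g: True, r: False, h: False, d: False}
  {h: True, g: True, r: True, d: False}
  {g: True, r: True, h: False, d: False}
  {h: True, g: False, r: False, d: False}


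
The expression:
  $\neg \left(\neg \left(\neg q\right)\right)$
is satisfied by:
  {q: False}


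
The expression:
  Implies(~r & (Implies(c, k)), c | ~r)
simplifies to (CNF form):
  True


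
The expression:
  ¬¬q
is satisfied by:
  {q: True}


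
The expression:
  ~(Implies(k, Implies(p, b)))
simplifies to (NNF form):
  k & p & ~b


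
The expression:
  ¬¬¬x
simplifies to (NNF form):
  ¬x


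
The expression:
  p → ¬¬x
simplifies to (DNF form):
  x ∨ ¬p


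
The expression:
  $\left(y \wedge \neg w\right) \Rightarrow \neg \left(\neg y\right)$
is always true.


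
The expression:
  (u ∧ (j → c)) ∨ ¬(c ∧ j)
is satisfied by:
  {u: True, c: False, j: False}
  {c: False, j: False, u: False}
  {j: True, u: True, c: False}
  {j: True, c: False, u: False}
  {u: True, c: True, j: False}
  {c: True, u: False, j: False}
  {j: True, c: True, u: True}


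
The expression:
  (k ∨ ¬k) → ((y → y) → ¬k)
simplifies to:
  ¬k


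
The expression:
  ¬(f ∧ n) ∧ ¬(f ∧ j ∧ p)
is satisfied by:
  {n: False, p: False, f: False, j: False}
  {j: True, n: False, p: False, f: False}
  {p: True, j: False, n: False, f: False}
  {j: True, p: True, n: False, f: False}
  {n: True, j: False, p: False, f: False}
  {j: True, n: True, p: False, f: False}
  {p: True, n: True, j: False, f: False}
  {j: True, p: True, n: True, f: False}
  {f: True, j: False, n: False, p: False}
  {f: True, j: True, n: False, p: False}
  {f: True, p: True, j: False, n: False}


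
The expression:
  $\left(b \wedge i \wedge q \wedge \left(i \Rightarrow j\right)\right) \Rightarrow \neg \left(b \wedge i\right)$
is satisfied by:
  {q: False, b: False, i: False, j: False}
  {j: True, q: False, b: False, i: False}
  {i: True, q: False, b: False, j: False}
  {j: True, i: True, q: False, b: False}
  {b: True, j: False, q: False, i: False}
  {j: True, b: True, q: False, i: False}
  {i: True, b: True, j: False, q: False}
  {j: True, i: True, b: True, q: False}
  {q: True, i: False, b: False, j: False}
  {j: True, q: True, i: False, b: False}
  {i: True, q: True, j: False, b: False}
  {j: True, i: True, q: True, b: False}
  {b: True, q: True, i: False, j: False}
  {j: True, b: True, q: True, i: False}
  {i: True, b: True, q: True, j: False}
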